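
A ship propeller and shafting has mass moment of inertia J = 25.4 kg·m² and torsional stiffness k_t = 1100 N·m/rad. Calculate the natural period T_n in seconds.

0.955 s

ω_n = √(k_t/J) = √(1100/25.4) = √43.31 = 6.581 rad/s.
T_n = 2π/ω_n = 6.283/6.581 = 0.9548 s.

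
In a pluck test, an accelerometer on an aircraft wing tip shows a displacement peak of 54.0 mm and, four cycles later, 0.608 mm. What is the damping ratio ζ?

0.176

Logarithmic decrement δ = (1/n)·ln(x₀/x_n) = (1/4)·ln(54.0/0.608) = (1/4)·ln(88.82) = 1.122.
ζ = δ/√(4π² + δ²) = 1.122/√(39.48 + 1.26) = 1.122/6.383 = 0.1757.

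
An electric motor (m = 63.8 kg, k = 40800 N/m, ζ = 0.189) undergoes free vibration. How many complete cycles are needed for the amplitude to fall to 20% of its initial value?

Logarithmic decrement δ = 2πζ/√(1 − ζ²) = 2π × 0.1890/√(1 − 0.0357) = 1.209.
x_n/x₀ = e^(−nδ) ≤ 0.2; take ln: n ≥ ln(1/0.2)/δ = 1.609/1.209 = 1.331.
So 2 complete cycles are required.

2 cycles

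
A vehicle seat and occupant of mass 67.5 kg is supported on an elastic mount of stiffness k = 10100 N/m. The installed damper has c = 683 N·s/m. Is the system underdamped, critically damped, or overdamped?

c_c = 2√(k·m) = 1651 N·s/m; ζ = c/c_c = 683/1651 = 0.414.
Since ζ < 1 the system is underdamped.

underdamped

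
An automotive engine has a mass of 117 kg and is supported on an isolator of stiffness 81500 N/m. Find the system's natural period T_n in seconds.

0.238 s

ω_n = √(k/m) = √(81500/117) = √696.6 = 26.39 rad/s.
T_n = 2π/ω_n = 6.283/26.39 = 0.2381 s.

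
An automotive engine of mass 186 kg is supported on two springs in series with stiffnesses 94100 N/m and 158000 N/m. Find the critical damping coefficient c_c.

6620 N·s/m

Series springs: 1/k_eq = 1/94100 + 1/158000 = 1.696×10^-5, so k_eq = 58980 N/m.
c_c = 2√(k_eq·m) = 2√(58980 × 186) = 2 × 3312 = 6624 N·s/m.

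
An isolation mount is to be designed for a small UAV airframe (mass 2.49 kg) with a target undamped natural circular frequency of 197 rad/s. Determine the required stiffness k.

k = m·ω_n² = 2.49 × 197.0² = 2.49 × 38810 = 96630 N/m.

96600 N/m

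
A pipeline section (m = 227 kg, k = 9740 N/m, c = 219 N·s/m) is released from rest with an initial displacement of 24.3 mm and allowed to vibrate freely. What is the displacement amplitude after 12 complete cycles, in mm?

ζ = c/(2√(km)) = 219/(2√(9740 × 227)) = 219/2974 = 0.07364.
Logarithmic decrement δ = 2πζ/√(1 − ζ²) = 2π × 0.07364/√(1 − 0.00542) = 0.4640.
After n cycles, x_n/x₀ = e^(−nδ), so x_12 = 24.3 × e^(−12 × 0.4640) = 24.3 × 0.003820 = 0.09282 mm.

0.0928 mm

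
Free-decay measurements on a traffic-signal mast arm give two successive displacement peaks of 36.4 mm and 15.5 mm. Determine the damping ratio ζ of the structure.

Logarithmic decrement δ = (1/n)·ln(x₀/x_n) = (1/1)·ln(36.4/15.5) = (1/1)·ln(2.348) = 0.8537.
ζ = δ/√(4π² + δ²) = 0.8537/√(39.48 + 0.729) = 0.8537/6.341 = 0.1346.

0.135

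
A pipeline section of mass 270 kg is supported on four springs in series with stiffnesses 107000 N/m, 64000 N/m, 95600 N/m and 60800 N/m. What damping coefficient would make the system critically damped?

Series springs: 1/k_eq = 1/107000 + 1/64000 + 1/95600 + 1/60800 = 5.188×10^-5, so k_eq = 19280 N/m.
c_c = 2√(k_eq·m) = 2√(19280 × 270) = 2 × 2281 = 4563 N·s/m.

4560 N·s/m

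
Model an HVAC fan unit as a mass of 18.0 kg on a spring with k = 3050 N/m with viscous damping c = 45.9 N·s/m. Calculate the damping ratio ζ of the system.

ω_n = √(k/m) = √(3050/18.0) = 13.02 rad/s.
Critical damping c_c = 2√(k·m) = 2√(3050 × 18.0) = 468.6 N·s/m, so ζ = c/c_c = 45.9/468.6 = 0.09795.

0.0979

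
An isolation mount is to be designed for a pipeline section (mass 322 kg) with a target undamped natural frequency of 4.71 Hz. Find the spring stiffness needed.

282000 N/m

ω_n = 2πf_n = 2π × 4.71 = 29.59 rad/s.
k = m·ω_n² = 322 × 29.59² = 322 × 875.8 = 282000 N/m.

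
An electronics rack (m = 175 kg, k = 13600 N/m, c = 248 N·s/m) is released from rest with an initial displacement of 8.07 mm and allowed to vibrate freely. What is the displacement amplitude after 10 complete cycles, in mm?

0.0509 mm

ζ = c/(2√(km)) = 248/(2√(13600 × 175)) = 248/3085 = 0.08038.
Logarithmic decrement δ = 2πζ/√(1 − ζ²) = 2π × 0.08038/√(1 − 0.00646) = 0.5067.
After n cycles, x_n/x₀ = e^(−nδ), so x_10 = 8.07 × e^(−10 × 0.5067) = 8.07 × 0.006304 = 0.05087 mm.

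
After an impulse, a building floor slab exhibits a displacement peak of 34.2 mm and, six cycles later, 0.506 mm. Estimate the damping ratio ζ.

Logarithmic decrement δ = (1/n)·ln(x₀/x_n) = (1/6)·ln(34.2/0.506) = (1/6)·ln(67.59) = 0.7022.
ζ = δ/√(4π² + δ²) = 0.7022/√(39.48 + 0.493) = 0.7022/6.322 = 0.1111.

0.111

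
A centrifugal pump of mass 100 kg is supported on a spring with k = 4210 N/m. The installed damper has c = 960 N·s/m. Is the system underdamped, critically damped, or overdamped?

c_c = 2√(k·m) = 1298 N·s/m; ζ = c/c_c = 960/1298 = 0.740.
Since ζ < 1 the system is underdamped.

underdamped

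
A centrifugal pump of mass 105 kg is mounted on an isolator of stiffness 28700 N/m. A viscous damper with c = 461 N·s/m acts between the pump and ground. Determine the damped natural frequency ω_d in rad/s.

16.4 rad/s

ω_n = √(k/m) = √(28700/105) = 16.53 rad/s.
Critical damping c_c = 2√(k·m) = 2√(28700 × 105) = 3472 N·s/m, so ζ = c/c_c = 461/3472 = 0.1328.
ω_d = ω_n√(1 − ζ²) = 16.53 × √(1 − 0.0176) = 16.39 rad/s.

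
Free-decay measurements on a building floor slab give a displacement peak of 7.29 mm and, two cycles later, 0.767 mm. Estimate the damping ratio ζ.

Logarithmic decrement δ = (1/n)·ln(x₀/x_n) = (1/2)·ln(7.29/0.767) = (1/2)·ln(9.505) = 1.126.
ζ = δ/√(4π² + δ²) = 1.126/√(39.48 + 1.27) = 1.126/6.383 = 0.1764.

0.176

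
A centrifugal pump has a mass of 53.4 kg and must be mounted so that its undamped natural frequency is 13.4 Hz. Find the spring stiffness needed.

ω_n = 2πf_n = 2π × 13.4 = 84.19 rad/s.
k = m·ω_n² = 53.4 × 84.19² = 53.4 × 7089 = 378500 N/m.

379000 N/m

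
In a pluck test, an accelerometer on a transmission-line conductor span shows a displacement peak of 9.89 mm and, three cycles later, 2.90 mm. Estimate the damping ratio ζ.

0.0649

Logarithmic decrement δ = (1/n)·ln(x₀/x_n) = (1/3)·ln(9.89/2.90) = (1/3)·ln(3.410) = 0.4089.
ζ = δ/√(4π² + δ²) = 0.4089/√(39.48 + 0.167) = 0.4089/6.296 = 0.06495.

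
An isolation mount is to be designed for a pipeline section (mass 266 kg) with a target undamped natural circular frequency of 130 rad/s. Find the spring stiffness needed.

4500000 N/m

k = m·ω_n² = 266 × 130.0² = 266 × 16900 = 4495000 N/m.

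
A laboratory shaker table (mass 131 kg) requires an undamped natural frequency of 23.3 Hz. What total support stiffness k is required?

ω_n = 2πf_n = 2π × 23.3 = 146.4 rad/s.
k = m·ω_n² = 131 × 146.4² = 131 × 21430 = 2808000 N/m.

2810000 N/m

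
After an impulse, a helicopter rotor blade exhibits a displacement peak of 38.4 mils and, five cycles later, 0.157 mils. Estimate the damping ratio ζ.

0.172

Logarithmic decrement δ = (1/n)·ln(x₀/x_n) = (1/5)·ln(38.4/0.157) = (1/5)·ln(244.6) = 1.100.
ζ = δ/√(4π² + δ²) = 1.100/√(39.48 + 1.21) = 1.100/6.379 = 0.1724.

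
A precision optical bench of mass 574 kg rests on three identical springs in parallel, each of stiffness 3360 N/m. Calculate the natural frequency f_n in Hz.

Parallel springs add: k_eq = 3 × 3360 = 10080 N/m.
ω_n = √(k_eq/m) = √(10080/574) = √17.56 = 4.191 rad/s.
f_n = ω_n/(2π) = 4.191/6.283 = 0.6670 Hz.

0.667 Hz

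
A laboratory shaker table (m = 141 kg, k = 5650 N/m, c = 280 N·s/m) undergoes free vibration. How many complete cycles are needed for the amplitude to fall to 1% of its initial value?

ζ = c/(2√(km)) = 280/(2√(5650 × 141)) = 280/1785 = 0.1569.
Logarithmic decrement δ = 2πζ/√(1 − ζ²) = 2π × 0.1569/√(1 − 0.0246) = 0.9979.
x_n/x₀ = e^(−nδ) ≤ 0.01; take ln: n ≥ ln(1/0.01)/δ = 4.605/0.9979 = 4.615.
So 5 complete cycles are required.

5 cycles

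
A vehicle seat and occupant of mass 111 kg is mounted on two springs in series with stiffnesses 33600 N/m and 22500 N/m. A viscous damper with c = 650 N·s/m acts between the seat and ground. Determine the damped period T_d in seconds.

0.592 s

Series springs: 1/k_eq = 1/33600 + 1/22500 = 7.421×10^-5, so k_eq = 13480 N/m.
ω_n = √(k_eq/m) = √(13480/111) = 11.02 rad/s.
Critical damping c_c = 2√(k_eq·m) = 2√(13480 × 111) = 2446 N·s/m, so ζ = c/c_c = 650/2446 = 0.2657.
ω_d = ω_n√(1 − ζ²) = 11.02 × √(1 − 0.0706) = 10.62 rad/s.
T_d = 2π/ω_d = 0.5915 s.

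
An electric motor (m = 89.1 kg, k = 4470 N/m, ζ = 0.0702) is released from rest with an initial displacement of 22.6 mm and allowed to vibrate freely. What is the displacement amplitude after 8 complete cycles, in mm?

0.657 mm

Logarithmic decrement δ = 2πζ/√(1 − ζ²) = 2π × 0.07020/√(1 − 0.00493) = 0.4422.
After n cycles, x_n/x₀ = e^(−nδ), so x_8 = 22.6 × e^(−8 × 0.4422) = 22.6 × 0.02909 = 0.6574 mm.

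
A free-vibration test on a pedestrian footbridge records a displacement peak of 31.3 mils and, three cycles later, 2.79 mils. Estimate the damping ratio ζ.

0.127

Logarithmic decrement δ = (1/n)·ln(x₀/x_n) = (1/3)·ln(31.3/2.79) = (1/3)·ln(11.22) = 0.8059.
ζ = δ/√(4π² + δ²) = 0.8059/√(39.48 + 0.649) = 0.8059/6.335 = 0.1272.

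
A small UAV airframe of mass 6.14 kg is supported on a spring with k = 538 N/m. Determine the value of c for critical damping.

c_c = 2√(k·m) = 2√(538.0 × 6.14) = 2 × 57.47 = 114.9 N·s/m.

115 N·s/m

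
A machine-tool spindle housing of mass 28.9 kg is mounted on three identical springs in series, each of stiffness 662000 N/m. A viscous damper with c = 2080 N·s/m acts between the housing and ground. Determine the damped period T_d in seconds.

0.0789 s

Series springs: 1/k_eq = 3/662000, so k_eq = 662000/3 = 220700 N/m.
ω_n = √(k_eq/m) = √(220700/28.9) = 87.38 rad/s.
Critical damping c_c = 2√(k_eq·m) = 2√(220700 × 28.9) = 5051 N·s/m, so ζ = c/c_c = 2080/5051 = 0.4118.
ω_d = ω_n√(1 − ζ²) = 87.38 × √(1 − 0.170) = 79.63 rad/s.
T_d = 2π/ω_d = 0.07891 s.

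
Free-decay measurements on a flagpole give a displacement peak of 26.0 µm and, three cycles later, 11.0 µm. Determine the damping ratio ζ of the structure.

Logarithmic decrement δ = (1/n)·ln(x₀/x_n) = (1/3)·ln(26.0/11.0) = (1/3)·ln(2.364) = 0.2867.
ζ = δ/√(4π² + δ²) = 0.2867/√(39.48 + 0.0822) = 0.2867/6.290 = 0.04559.

0.0456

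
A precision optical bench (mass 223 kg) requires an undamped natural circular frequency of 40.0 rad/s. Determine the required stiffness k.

357000 N/m

k = m·ω_n² = 223 × 40.00² = 223 × 1600 = 356800 N/m.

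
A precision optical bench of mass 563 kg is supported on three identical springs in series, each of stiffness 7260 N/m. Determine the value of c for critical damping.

Series springs: 1/k_eq = 3/7260, so k_eq = 7260/3 = 2420 N/m.
c_c = 2√(k_eq·m) = 2√(2420 × 563) = 2 × 1167 = 2334 N·s/m.

2330 N·s/m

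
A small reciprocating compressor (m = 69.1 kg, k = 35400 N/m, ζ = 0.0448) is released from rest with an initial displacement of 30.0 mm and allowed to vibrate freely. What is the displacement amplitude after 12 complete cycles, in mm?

1.02 mm

Logarithmic decrement δ = 2πζ/√(1 − ζ²) = 2π × 0.04480/√(1 − 0.00201) = 0.2818.
After n cycles, x_n/x₀ = e^(−nδ), so x_12 = 30.0 × e^(−12 × 0.2818) = 30.0 × 0.03401 = 1.020 mm.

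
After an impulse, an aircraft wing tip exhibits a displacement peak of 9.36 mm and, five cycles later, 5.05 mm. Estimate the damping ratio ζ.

0.0196

Logarithmic decrement δ = (1/n)·ln(x₀/x_n) = (1/5)·ln(9.36/5.05) = (1/5)·ln(1.853) = 0.1234.
ζ = δ/√(4π² + δ²) = 0.1234/√(39.48 + 0.0152) = 0.1234/6.284 = 0.01964.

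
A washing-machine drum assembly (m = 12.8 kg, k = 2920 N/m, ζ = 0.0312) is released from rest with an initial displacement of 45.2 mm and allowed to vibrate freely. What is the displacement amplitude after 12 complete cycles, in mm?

Logarithmic decrement δ = 2πζ/√(1 − ζ²) = 2π × 0.03120/√(1 − 0.000973) = 0.1961.
After n cycles, x_n/x₀ = e^(−nδ), so x_12 = 45.2 × e^(−12 × 0.1961) = 45.2 × 0.09503 = 4.295 mm.

4.30 mm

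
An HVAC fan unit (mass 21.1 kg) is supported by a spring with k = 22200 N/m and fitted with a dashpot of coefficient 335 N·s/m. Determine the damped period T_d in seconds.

ω_n = √(k/m) = √(22200/21.1) = 32.44 rad/s.
Critical damping c_c = 2√(k·m) = 2√(22200 × 21.1) = 1369 N·s/m, so ζ = c/c_c = 335/1369 = 0.2447.
ω_d = ω_n√(1 − ζ²) = 32.44 × √(1 − 0.0599) = 31.45 rad/s.
T_d = 2π/ω_d = 0.1998 s.

0.200 s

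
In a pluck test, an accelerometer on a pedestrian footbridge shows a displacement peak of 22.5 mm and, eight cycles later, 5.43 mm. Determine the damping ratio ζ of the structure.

0.0283

Logarithmic decrement δ = (1/n)·ln(x₀/x_n) = (1/8)·ln(22.5/5.43) = (1/8)·ln(4.144) = 0.1777.
ζ = δ/√(4π² + δ²) = 0.1777/√(39.48 + 0.0316) = 0.1777/6.286 = 0.02827.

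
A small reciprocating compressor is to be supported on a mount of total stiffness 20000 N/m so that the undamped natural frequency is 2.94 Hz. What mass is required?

ω_n = 2πf_n = 2π × 2.94 = 18.47 rad/s.
m = k/ω_n² = 20000/18.47² = 20000/341.2 = 58.61 kg.

58.6 kg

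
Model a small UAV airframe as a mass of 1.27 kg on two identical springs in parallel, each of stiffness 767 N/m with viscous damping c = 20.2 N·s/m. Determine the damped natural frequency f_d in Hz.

5.38 Hz

Parallel springs add: k_eq = 2 × 767 = 1534 N/m.
ω_n = √(k_eq/m) = √(1534/1.27) = 34.75 rad/s.
Critical damping c_c = 2√(k_eq·m) = 2√(1534 × 1.27) = 88.28 N·s/m, so ζ = c/c_c = 20.2/88.28 = 0.2288.
ω_d = ω_n√(1 − ζ²) = 34.75 × √(1 − 0.0524) = 33.83 rad/s.
f_d = ω_d/(2π) = 5.385 Hz.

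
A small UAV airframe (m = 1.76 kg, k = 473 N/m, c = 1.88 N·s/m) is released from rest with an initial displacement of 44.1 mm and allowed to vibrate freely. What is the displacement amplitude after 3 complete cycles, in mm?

ζ = c/(2√(km)) = 1.88/(2√(473 × 1.76)) = 1.88/57.71 = 0.03258.
Logarithmic decrement δ = 2πζ/√(1 − ζ²) = 2π × 0.03258/√(1 − 0.00106) = 0.2048.
After n cycles, x_n/x₀ = e^(−nδ), so x_3 = 44.1 × e^(−3 × 0.2048) = 44.1 × 0.5409 = 23.86 mm.

23.9 mm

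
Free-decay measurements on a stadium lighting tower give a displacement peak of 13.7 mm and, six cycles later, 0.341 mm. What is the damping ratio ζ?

Logarithmic decrement δ = (1/n)·ln(x₀/x_n) = (1/6)·ln(13.7/0.341) = (1/6)·ln(40.18) = 0.6155.
ζ = δ/√(4π² + δ²) = 0.6155/√(39.48 + 0.379) = 0.6155/6.313 = 0.09750.

0.0975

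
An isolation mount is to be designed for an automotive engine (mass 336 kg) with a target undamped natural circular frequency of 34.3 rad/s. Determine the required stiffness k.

k = m·ω_n² = 336 × 34.30² = 336 × 1176 = 395300 N/m.

395000 N/m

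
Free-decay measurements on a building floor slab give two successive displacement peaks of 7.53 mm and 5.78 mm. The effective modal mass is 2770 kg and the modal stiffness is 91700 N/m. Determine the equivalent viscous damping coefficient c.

1340 N·s/m

Logarithmic decrement δ = (1/n)·ln(x₀/x_n) = (1/1)·ln(7.53/5.78) = (1/1)·ln(1.303) = 0.2645.
ζ = δ/√(4π² + δ²) = 0.2645/√(39.48 + 0.0700) = 0.2645/6.289 = 0.04206.
c = ζ · 2√(km) = 0.04206 × 2√(91700 × 2770) = 0.04206 × 31880 = 1341 N·s/m.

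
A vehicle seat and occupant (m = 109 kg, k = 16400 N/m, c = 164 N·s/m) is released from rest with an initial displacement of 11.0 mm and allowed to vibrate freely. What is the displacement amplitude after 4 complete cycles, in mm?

ζ = c/(2√(km)) = 164/(2√(16400 × 109)) = 164/2674 = 0.06133.
Logarithmic decrement δ = 2πζ/√(1 − ζ²) = 2π × 0.06133/√(1 − 0.00376) = 0.3861.
After n cycles, x_n/x₀ = e^(−nδ), so x_4 = 11.0 × e^(−4 × 0.3861) = 11.0 × 0.2135 = 2.348 mm.

2.35 mm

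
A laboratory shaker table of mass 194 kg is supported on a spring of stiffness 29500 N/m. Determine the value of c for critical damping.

c_c = 2√(k·m) = 2√(29500 × 194) = 2 × 2392 = 4785 N·s/m.

4780 N·s/m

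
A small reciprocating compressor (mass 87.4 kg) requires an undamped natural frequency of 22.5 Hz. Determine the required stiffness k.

ω_n = 2πf_n = 2π × 22.5 = 141.4 rad/s.
k = m·ω_n² = 87.4 × 141.4² = 87.4 × 19990 = 1747000 N/m.

1750000 N/m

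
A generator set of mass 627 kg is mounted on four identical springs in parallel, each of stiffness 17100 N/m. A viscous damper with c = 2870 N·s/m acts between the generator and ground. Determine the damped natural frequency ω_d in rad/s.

10.2 rad/s

Parallel springs add: k_eq = 4 × 17100 = 68400 N/m.
ω_n = √(k_eq/m) = √(68400/627) = 10.44 rad/s.
Critical damping c_c = 2√(k_eq·m) = 2√(68400 × 627) = 13100 N·s/m, so ζ = c/c_c = 2870/13100 = 0.2191.
ω_d = ω_n√(1 − ζ²) = 10.44 × √(1 − 0.0480) = 10.19 rad/s.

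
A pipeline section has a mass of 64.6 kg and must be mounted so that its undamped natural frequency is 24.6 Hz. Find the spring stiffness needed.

ω_n = 2πf_n = 2π × 24.6 = 154.6 rad/s.
k = m·ω_n² = 64.6 × 154.6² = 64.6 × 23890 = 1543000 N/m.

1540000 N/m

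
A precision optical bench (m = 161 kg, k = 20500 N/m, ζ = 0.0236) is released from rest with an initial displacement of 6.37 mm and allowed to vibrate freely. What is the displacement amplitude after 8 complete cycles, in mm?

1.94 mm

Logarithmic decrement δ = 2πζ/√(1 − ζ²) = 2π × 0.02360/√(1 − 0.000557) = 0.1483.
After n cycles, x_n/x₀ = e^(−nδ), so x_8 = 6.37 × e^(−8 × 0.1483) = 6.37 × 0.3053 = 1.944 mm.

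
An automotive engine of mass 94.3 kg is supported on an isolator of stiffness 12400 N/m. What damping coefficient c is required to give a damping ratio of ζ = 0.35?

757 N·s/m

c_c = 2√(k·m) = 2√(12400 × 94.3) = 2163 N·s/m.
c = ζ·c_c = 0.35 × 2163 = 756.9 N·s/m.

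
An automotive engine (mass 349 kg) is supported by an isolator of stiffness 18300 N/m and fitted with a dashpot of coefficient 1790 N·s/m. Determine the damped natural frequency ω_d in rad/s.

ω_n = √(k/m) = √(18300/349) = 7.241 rad/s.
Critical damping c_c = 2√(k·m) = 2√(18300 × 349) = 5054 N·s/m, so ζ = c/c_c = 1790/5054 = 0.3541.
ω_d = ω_n√(1 − ζ²) = 7.241 × √(1 − 0.125) = 6.772 rad/s.

6.77 rad/s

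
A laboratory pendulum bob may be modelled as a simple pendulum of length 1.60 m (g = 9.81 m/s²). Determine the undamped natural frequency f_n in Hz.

0.394 Hz

For a simple pendulum ω_n = √(g/L) = √(9.81/1.60) = √6.131 = 2.476 rad/s.
f_n = ω_n/(2π) = 2.476/6.283 = 0.3941 Hz.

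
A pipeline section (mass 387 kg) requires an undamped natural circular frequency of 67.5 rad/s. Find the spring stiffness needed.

1760000 N/m

k = m·ω_n² = 387 × 67.50² = 387 × 4556 = 1763000 N/m.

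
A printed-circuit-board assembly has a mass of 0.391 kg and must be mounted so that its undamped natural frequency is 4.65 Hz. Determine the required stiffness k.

ω_n = 2πf_n = 2π × 4.65 = 29.22 rad/s.
k = m·ω_n² = 0.391 × 29.22² = 0.391 × 853.6 = 333.8 N/m.

334 N/m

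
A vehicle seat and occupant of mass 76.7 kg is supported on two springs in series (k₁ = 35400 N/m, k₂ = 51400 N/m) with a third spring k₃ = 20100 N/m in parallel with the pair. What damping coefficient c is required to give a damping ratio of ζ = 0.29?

1030 N·s/m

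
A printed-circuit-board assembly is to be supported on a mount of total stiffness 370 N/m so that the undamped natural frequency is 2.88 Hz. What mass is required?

ω_n = 2πf_n = 2π × 2.88 = 18.10 rad/s.
m = k/ω_n² = 370/18.10² = 370/327.4 = 1.130 kg.

1.13 kg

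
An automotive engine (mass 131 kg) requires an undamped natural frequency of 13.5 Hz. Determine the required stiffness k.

943000 N/m

ω_n = 2πf_n = 2π × 13.5 = 84.82 rad/s.
k = m·ω_n² = 131 × 84.82² = 131 × 7195 = 942500 N/m.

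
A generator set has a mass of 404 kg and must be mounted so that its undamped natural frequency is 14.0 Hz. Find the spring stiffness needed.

3130000 N/m

ω_n = 2πf_n = 2π × 14.0 = 87.96 rad/s.
k = m·ω_n² = 404 × 87.96² = 404 × 7738 = 3126000 N/m.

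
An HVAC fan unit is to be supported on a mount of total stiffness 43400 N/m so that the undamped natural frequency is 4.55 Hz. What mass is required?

53.1 kg

ω_n = 2πf_n = 2π × 4.55 = 28.59 rad/s.
m = k/ω_n² = 43400/28.59² = 43400/817.3 = 53.10 kg.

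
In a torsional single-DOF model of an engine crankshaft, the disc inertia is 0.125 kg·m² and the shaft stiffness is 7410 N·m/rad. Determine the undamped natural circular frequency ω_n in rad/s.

243 rad/s

ω_n = √(k_t/J) = √(7410/0.125) = √59280 = 243.5 rad/s.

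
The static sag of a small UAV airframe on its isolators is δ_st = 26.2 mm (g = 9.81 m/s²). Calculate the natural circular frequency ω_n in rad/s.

19.4 rad/s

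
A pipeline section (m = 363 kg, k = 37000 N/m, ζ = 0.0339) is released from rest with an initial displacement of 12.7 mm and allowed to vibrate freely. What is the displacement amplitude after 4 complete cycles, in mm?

5.41 mm

Logarithmic decrement δ = 2πζ/√(1 − ζ²) = 2π × 0.03390/√(1 − 0.00115) = 0.2131.
After n cycles, x_n/x₀ = e^(−nδ), so x_4 = 12.7 × e^(−4 × 0.2131) = 12.7 × 0.4264 = 5.415 mm.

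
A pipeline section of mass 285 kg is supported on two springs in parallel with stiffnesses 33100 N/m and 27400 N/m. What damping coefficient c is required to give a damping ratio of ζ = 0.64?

5320 N·s/m

Parallel springs add: k_eq = 33100 + 27400 = 60500 N/m.
c_c = 2√(k_eq·m) = 2√(60500 × 285) = 8305 N·s/m.
c = ζ·c_c = 0.64 × 8305 = 5315 N·s/m.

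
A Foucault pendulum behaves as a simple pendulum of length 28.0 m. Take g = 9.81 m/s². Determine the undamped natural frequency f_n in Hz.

For a simple pendulum ω_n = √(g/L) = √(9.81/28.0) = √0.3504 = 0.5919 rad/s.
f_n = ω_n/(2π) = 0.5919/6.283 = 0.09421 Hz.

0.0942 Hz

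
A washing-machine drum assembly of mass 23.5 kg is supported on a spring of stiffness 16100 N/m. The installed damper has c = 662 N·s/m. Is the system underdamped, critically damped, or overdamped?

c_c = 2√(k·m) = 1230 N·s/m; ζ = c/c_c = 662/1230 = 0.538.
Since ζ < 1 the system is underdamped.

underdamped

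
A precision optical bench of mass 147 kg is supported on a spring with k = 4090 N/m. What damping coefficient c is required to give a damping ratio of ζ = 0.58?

c_c = 2√(k·m) = 2√(4090 × 147) = 1551 N·s/m.
c = ζ·c_c = 0.58 × 1551 = 899.5 N·s/m.

899 N·s/m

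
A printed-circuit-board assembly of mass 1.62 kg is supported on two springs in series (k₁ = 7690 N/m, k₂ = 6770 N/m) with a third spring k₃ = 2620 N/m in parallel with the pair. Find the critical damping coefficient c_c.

Series pair: k_s = k₁k₂/(k₁+k₂) = (7690)(6770)/(7690 + 6770) = 3600 N/m. In parallel with k₃: k_eq = 3600 + 2620 = 6220 N/m.
c_c = 2√(k_eq·m) = 2√(6220 × 1.62) = 2 × 100.4 = 200.8 N·s/m.

201 N·s/m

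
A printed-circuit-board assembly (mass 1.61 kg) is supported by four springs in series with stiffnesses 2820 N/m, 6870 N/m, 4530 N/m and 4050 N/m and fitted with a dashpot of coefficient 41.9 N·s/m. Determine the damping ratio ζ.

0.514

Series springs: 1/k_eq = 1/2820 + 1/6870 + 1/4530 + 1/4050 = 0.0009678, so k_eq = 1033 N/m.
ω_n = √(k_eq/m) = √(1033/1.61) = 25.33 rad/s.
Critical damping c_c = 2√(k_eq·m) = 2√(1033 × 1.61) = 81.57 N·s/m, so ζ = c/c_c = 41.9/81.57 = 0.5137.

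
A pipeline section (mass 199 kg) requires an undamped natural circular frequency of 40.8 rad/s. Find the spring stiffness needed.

331000 N/m

k = m·ω_n² = 199 × 40.80² = 199 × 1665 = 331300 N/m.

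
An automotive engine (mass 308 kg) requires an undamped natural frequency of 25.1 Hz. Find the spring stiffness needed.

ω_n = 2πf_n = 2π × 25.1 = 157.7 rad/s.
k = m·ω_n² = 308 × 157.7² = 308 × 24870 = 7661000 N/m.

7660000 N/m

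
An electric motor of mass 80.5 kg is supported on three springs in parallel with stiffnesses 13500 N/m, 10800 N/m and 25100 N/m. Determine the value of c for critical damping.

3990 N·s/m

Parallel springs add: k_eq = 13500 + 10800 + 25100 = 49400 N/m.
c_c = 2√(k_eq·m) = 2√(49400 × 80.5) = 2 × 1994 = 3988 N·s/m.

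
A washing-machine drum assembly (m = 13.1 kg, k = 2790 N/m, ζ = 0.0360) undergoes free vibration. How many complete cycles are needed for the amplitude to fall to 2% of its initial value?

Logarithmic decrement δ = 2πζ/√(1 − ζ²) = 2π × 0.03600/√(1 − 0.00130) = 0.2263.
x_n/x₀ = e^(−nδ) ≤ 0.02; take ln: n ≥ ln(1/0.02)/δ = 3.912/0.2263 = 17.28.
So 18 complete cycles are required.

18 cycles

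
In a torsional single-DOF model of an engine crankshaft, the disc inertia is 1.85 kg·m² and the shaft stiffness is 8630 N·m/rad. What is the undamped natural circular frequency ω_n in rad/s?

68.3 rad/s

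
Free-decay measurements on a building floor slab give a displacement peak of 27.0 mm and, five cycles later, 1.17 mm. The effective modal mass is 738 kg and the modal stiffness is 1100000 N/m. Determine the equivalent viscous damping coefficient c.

Logarithmic decrement δ = (1/n)·ln(x₀/x_n) = (1/5)·ln(27.0/1.17) = (1/5)·ln(23.08) = 0.6278.
ζ = δ/√(4π² + δ²) = 0.6278/√(39.48 + 0.394) = 0.6278/6.314 = 0.09942.
c = ζ · 2√(km) = 0.09942 × 2√(1100000 × 738) = 0.09942 × 56980 = 5665 N·s/m.

5670 N·s/m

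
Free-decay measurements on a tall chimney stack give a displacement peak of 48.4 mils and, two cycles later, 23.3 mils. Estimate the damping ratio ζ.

Logarithmic decrement δ = (1/n)·ln(x₀/x_n) = (1/2)·ln(48.4/23.3) = (1/2)·ln(2.077) = 0.3655.
ζ = δ/√(4π² + δ²) = 0.3655/√(39.48 + 0.134) = 0.3655/6.294 = 0.05808.

0.0581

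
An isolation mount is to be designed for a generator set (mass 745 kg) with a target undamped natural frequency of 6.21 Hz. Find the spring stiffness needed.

1130000 N/m

ω_n = 2πf_n = 2π × 6.21 = 39.02 rad/s.
k = m·ω_n² = 745 × 39.02² = 745 × 1522 = 1134000 N/m.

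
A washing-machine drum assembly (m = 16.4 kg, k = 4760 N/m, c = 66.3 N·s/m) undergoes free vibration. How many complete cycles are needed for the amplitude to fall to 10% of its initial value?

ζ = c/(2√(km)) = 66.3/(2√(4760 × 16.4)) = 66.3/558.8 = 0.1186.
Logarithmic decrement δ = 2πζ/√(1 − ζ²) = 2π × 0.1186/√(1 − 0.0141) = 0.7508.
x_n/x₀ = e^(−nδ) ≤ 0.1; take ln: n ≥ ln(1/0.1)/δ = 2.303/0.7508 = 3.067.
So 4 complete cycles are required.

4 cycles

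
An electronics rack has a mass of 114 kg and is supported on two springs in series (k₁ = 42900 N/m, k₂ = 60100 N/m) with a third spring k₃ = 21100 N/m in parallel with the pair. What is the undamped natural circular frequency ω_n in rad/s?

20.1 rad/s

Series pair: k_s = k₁k₂/(k₁+k₂) = (42900)(60100)/(42900 + 60100) = 25030 N/m. In parallel with k₃: k_eq = 25030 + 21100 = 46130 N/m.
ω_n = √(k_eq/m) = √(46130/114) = √404.7 = 20.12 rad/s.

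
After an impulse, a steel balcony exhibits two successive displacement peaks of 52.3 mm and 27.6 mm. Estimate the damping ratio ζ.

Logarithmic decrement δ = (1/n)·ln(x₀/x_n) = (1/1)·ln(52.3/27.6) = (1/1)·ln(1.895) = 0.6392.
ζ = δ/√(4π² + δ²) = 0.6392/√(39.48 + 0.409) = 0.6392/6.316 = 0.1012.

0.101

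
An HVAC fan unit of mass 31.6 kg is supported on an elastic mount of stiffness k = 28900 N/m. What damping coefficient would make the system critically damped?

c_c = 2√(k·m) = 2√(28900 × 31.6) = 2 × 955.6 = 1911 N·s/m.

1910 N·s/m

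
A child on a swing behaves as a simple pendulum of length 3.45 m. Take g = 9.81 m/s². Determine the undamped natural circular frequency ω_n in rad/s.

For a simple pendulum ω_n = √(g/L) = √(9.81/3.45) = √2.843 = 1.686 rad/s.

1.69 rad/s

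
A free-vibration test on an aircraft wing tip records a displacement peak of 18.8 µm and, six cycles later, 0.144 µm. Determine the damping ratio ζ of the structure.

0.128

Logarithmic decrement δ = (1/n)·ln(x₀/x_n) = (1/6)·ln(18.8/0.144) = (1/6)·ln(130.6) = 0.8120.
ζ = δ/√(4π² + δ²) = 0.8120/√(39.48 + 0.659) = 0.8120/6.335 = 0.1282.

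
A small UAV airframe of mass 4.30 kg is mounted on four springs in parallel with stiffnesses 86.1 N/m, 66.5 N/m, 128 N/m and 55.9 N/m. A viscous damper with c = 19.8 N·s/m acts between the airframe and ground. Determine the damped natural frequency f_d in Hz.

Parallel springs add: k_eq = 86.1 + 66.5 + 128 + 55.9 = 336.5 N/m.
ω_n = √(k_eq/m) = √(336.5/4.30) = 8.846 rad/s.
Critical damping c_c = 2√(k_eq·m) = 2√(336.5 × 4.30) = 76.08 N·s/m, so ζ = c/c_c = 19.8/76.08 = 0.2603.
ω_d = ω_n√(1 − ζ²) = 8.846 × √(1 − 0.0677) = 8.541 rad/s.
f_d = ω_d/(2π) = 1.359 Hz.

1.36 Hz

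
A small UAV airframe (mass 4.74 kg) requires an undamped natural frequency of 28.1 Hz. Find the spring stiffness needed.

ω_n = 2πf_n = 2π × 28.1 = 176.6 rad/s.
k = m·ω_n² = 4.74 × 176.6² = 4.74 × 31170 = 147800 N/m.

148000 N/m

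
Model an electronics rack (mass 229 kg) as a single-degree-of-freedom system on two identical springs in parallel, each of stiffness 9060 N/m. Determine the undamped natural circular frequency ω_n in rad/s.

8.90 rad/s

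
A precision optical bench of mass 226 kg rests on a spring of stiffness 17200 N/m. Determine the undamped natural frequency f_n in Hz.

1.39 Hz

ω_n = √(k/m) = √(17200/226) = √76.11 = 8.724 rad/s.
f_n = ω_n/(2π) = 8.724/6.283 = 1.388 Hz.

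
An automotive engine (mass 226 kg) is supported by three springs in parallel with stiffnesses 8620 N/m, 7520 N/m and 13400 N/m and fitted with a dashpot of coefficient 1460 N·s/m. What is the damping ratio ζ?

0.283

Parallel springs add: k_eq = 8620 + 7520 + 13400 = 29540 N/m.
ω_n = √(k_eq/m) = √(29540/226) = 11.43 rad/s.
Critical damping c_c = 2√(k_eq·m) = 2√(29540 × 226) = 5168 N·s/m, so ζ = c/c_c = 1460/5168 = 0.2825.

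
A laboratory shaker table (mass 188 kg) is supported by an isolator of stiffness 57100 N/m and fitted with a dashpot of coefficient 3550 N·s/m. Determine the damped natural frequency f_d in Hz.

ω_n = √(k/m) = √(57100/188) = 17.43 rad/s.
Critical damping c_c = 2√(k·m) = 2√(57100 × 188) = 6553 N·s/m, so ζ = c/c_c = 3550/6553 = 0.5418.
ω_d = ω_n√(1 − ζ²) = 17.43 × √(1 − 0.293) = 14.65 rad/s.
f_d = ω_d/(2π) = 2.331 Hz.

2.33 Hz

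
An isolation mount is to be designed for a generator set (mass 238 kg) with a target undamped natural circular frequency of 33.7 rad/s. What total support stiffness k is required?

k = m·ω_n² = 238 × 33.70² = 238 × 1136 = 270300 N/m.

270000 N/m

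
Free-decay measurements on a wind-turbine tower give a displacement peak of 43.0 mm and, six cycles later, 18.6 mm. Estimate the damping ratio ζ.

Logarithmic decrement δ = (1/n)·ln(x₀/x_n) = (1/6)·ln(43.0/18.6) = (1/6)·ln(2.312) = 0.1397.
ζ = δ/√(4π² + δ²) = 0.1397/√(39.48 + 0.0195) = 0.1397/6.285 = 0.02222.

0.0222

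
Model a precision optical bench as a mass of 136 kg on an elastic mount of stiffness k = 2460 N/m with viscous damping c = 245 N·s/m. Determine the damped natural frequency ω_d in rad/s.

ω_n = √(k/m) = √(2460/136) = 4.253 rad/s.
Critical damping c_c = 2√(k·m) = 2√(2460 × 136) = 1157 N·s/m, so ζ = c/c_c = 245/1157 = 0.2118.
ω_d = ω_n√(1 − ζ²) = 4.253 × √(1 − 0.0449) = 4.157 rad/s.

4.16 rad/s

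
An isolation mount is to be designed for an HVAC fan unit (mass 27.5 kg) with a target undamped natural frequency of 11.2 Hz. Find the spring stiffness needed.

ω_n = 2πf_n = 2π × 11.2 = 70.37 rad/s.
k = m·ω_n² = 27.5 × 70.37² = 27.5 × 4952 = 136200 N/m.

136000 N/m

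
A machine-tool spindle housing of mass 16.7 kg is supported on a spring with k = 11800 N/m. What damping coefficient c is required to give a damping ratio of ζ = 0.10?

88.8 N·s/m

c_c = 2√(k·m) = 2√(11800 × 16.7) = 887.8 N·s/m.
c = ζ·c_c = 0.10 × 887.8 = 88.78 N·s/m.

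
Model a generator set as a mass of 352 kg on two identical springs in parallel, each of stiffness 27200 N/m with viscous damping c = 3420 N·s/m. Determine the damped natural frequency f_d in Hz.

1.82 Hz

Parallel springs add: k_eq = 2 × 27200 = 54400 N/m.
ω_n = √(k_eq/m) = √(54400/352) = 12.43 rad/s.
Critical damping c_c = 2√(k_eq·m) = 2√(54400 × 352) = 8752 N·s/m, so ζ = c/c_c = 3420/8752 = 0.3908.
ω_d = ω_n√(1 − ζ²) = 12.43 × √(1 − 0.153) = 11.44 rad/s.
f_d = ω_d/(2π) = 1.821 Hz.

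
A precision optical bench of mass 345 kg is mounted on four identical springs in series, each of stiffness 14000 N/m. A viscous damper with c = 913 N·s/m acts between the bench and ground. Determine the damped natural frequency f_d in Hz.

0.461 Hz

Series springs: 1/k_eq = 4/14000, so k_eq = 14000/4 = 3500 N/m.
ω_n = √(k_eq/m) = √(3500/345) = 3.185 rad/s.
Critical damping c_c = 2√(k_eq·m) = 2√(3500 × 345) = 2198 N·s/m, so ζ = c/c_c = 913/2198 = 0.4154.
ω_d = ω_n√(1 − ζ²) = 3.185 × √(1 − 0.173) = 2.897 rad/s.
f_d = ω_d/(2π) = 0.4611 Hz.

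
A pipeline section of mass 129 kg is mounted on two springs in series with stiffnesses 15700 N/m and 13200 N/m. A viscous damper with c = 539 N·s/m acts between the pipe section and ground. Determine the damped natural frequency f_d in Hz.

1.14 Hz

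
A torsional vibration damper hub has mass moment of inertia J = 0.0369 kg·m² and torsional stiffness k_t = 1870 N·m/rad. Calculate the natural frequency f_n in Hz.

35.8 Hz

ω_n = √(k_t/J) = √(1870/0.0369) = √50680 = 225.1 rad/s.
f_n = ω_n/(2π) = 225.1/6.283 = 35.83 Hz.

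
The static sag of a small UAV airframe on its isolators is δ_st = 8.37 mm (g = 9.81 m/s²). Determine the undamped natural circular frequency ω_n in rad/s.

34.2 rad/s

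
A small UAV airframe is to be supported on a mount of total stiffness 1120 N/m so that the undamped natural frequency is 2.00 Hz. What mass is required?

7.09 kg

ω_n = 2πf_n = 2π × 2.00 = 12.57 rad/s.
m = k/ω_n² = 1120/12.57² = 1120/157.9 = 7.092 kg.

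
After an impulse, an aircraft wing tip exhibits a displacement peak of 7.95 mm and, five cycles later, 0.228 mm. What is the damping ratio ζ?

0.112

Logarithmic decrement δ = (1/n)·ln(x₀/x_n) = (1/5)·ln(7.95/0.228) = (1/5)·ln(34.87) = 0.7103.
ζ = δ/√(4π² + δ²) = 0.7103/√(39.48 + 0.505) = 0.7103/6.323 = 0.1123.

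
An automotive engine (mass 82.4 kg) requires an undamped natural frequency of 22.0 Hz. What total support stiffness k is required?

1570000 N/m

ω_n = 2πf_n = 2π × 22.0 = 138.2 rad/s.
k = m·ω_n² = 82.4 × 138.2² = 82.4 × 19110 = 1574000 N/m.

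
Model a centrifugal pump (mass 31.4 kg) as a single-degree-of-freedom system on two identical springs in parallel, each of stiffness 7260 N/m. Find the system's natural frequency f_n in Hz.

3.42 Hz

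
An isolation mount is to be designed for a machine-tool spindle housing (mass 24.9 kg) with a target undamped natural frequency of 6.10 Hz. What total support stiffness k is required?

ω_n = 2πf_n = 2π × 6.10 = 38.33 rad/s.
k = m·ω_n² = 24.9 × 38.33² = 24.9 × 1469 = 36580 N/m.

36600 N/m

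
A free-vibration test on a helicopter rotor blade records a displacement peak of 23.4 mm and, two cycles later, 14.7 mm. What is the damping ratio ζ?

0.0370

Logarithmic decrement δ = (1/n)·ln(x₀/x_n) = (1/2)·ln(23.4/14.7) = (1/2)·ln(1.592) = 0.2324.
ζ = δ/√(4π² + δ²) = 0.2324/√(39.48 + 0.0540) = 0.2324/6.287 = 0.03697.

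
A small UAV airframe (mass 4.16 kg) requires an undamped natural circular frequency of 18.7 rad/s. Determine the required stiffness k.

1450 N/m

k = m·ω_n² = 4.16 × 18.70² = 4.16 × 349.7 = 1455 N/m.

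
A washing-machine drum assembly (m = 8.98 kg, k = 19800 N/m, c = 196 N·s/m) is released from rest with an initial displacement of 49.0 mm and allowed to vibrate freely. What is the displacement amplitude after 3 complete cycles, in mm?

0.542 mm

ζ = c/(2√(km)) = 196/(2√(19800 × 8.98)) = 196/843.3 = 0.2324.
Logarithmic decrement δ = 2πζ/√(1 − ζ²) = 2π × 0.2324/√(1 − 0.0540) = 1.501.
After n cycles, x_n/x₀ = e^(−nδ), so x_3 = 49.0 × e^(−3 × 1.501) = 49.0 × 0.01106 = 0.5421 mm.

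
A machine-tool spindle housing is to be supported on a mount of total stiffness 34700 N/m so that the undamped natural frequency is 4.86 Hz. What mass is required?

37.2 kg

ω_n = 2πf_n = 2π × 4.86 = 30.54 rad/s.
m = k/ω_n² = 34700/30.54² = 34700/932.5 = 37.21 kg.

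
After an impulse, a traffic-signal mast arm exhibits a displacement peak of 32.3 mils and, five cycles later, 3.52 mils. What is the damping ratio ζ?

0.0704

Logarithmic decrement δ = (1/n)·ln(x₀/x_n) = (1/5)·ln(32.3/3.52) = (1/5)·ln(9.176) = 0.4433.
ζ = δ/√(4π² + δ²) = 0.4433/√(39.48 + 0.197) = 0.4433/6.299 = 0.07038.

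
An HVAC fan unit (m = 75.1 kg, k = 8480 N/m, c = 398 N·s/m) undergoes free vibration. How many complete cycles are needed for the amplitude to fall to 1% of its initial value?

3 cycles

ζ = c/(2√(km)) = 398/(2√(8480 × 75.1)) = 398/1596 = 0.2494.
Logarithmic decrement δ = 2πζ/√(1 − ζ²) = 2π × 0.2494/√(1 − 0.0622) = 1.618.
x_n/x₀ = e^(−nδ) ≤ 0.01; take ln: n ≥ ln(1/0.01)/δ = 4.605/1.618 = 2.846.
So 3 complete cycles are required.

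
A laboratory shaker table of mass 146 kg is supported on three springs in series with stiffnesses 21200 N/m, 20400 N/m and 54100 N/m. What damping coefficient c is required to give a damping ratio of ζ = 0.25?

Series springs: 1/k_eq = 1/21200 + 1/20400 + 1/54100 = 0.0001147, so k_eq = 8720 N/m.
c_c = 2√(k_eq·m) = 2√(8720 × 146) = 2257 N·s/m.
c = ζ·c_c = 0.25 × 2257 = 564.2 N·s/m.

564 N·s/m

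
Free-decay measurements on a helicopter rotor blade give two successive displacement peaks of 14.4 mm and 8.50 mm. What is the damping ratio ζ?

0.0836

Logarithmic decrement δ = (1/n)·ln(x₀/x_n) = (1/1)·ln(14.4/8.50) = (1/1)·ln(1.694) = 0.5272.
ζ = δ/√(4π² + δ²) = 0.5272/√(39.48 + 0.278) = 0.5272/6.305 = 0.08361.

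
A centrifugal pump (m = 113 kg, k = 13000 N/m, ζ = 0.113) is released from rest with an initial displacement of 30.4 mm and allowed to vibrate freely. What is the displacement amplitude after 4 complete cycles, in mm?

Logarithmic decrement δ = 2πζ/√(1 − ζ²) = 2π × 0.1130/√(1 − 0.0128) = 0.7146.
After n cycles, x_n/x₀ = e^(−nδ), so x_4 = 30.4 × e^(−4 × 0.7146) = 30.4 × 0.05737 = 1.744 mm.

1.74 mm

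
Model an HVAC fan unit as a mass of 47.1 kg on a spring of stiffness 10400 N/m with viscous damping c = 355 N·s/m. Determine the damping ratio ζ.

0.254

ω_n = √(k/m) = √(10400/47.1) = 14.86 rad/s.
Critical damping c_c = 2√(k·m) = 2√(10400 × 47.1) = 1400 N·s/m, so ζ = c/c_c = 355/1400 = 0.2536.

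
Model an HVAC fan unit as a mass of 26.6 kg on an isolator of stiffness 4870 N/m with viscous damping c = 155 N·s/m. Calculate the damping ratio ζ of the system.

ω_n = √(k/m) = √(4870/26.6) = 13.53 rad/s.
Critical damping c_c = 2√(k·m) = 2√(4870 × 26.6) = 719.8 N·s/m, so ζ = c/c_c = 155/719.8 = 0.2153.

0.215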